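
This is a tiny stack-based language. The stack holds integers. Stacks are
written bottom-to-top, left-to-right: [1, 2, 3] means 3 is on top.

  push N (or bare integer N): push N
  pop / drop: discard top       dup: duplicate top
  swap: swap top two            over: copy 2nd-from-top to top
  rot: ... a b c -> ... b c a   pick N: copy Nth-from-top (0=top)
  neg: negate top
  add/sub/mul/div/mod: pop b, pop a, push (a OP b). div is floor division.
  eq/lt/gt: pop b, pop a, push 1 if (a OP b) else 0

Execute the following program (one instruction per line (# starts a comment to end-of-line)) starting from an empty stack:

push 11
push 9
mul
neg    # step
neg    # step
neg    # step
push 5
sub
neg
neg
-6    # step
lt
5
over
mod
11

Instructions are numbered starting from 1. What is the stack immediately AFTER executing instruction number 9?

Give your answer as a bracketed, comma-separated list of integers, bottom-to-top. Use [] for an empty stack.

Answer: [104]

Derivation:
Step 1 ('push 11'): [11]
Step 2 ('push 9'): [11, 9]
Step 3 ('mul'): [99]
Step 4 ('neg'): [-99]
Step 5 ('neg'): [99]
Step 6 ('neg'): [-99]
Step 7 ('push 5'): [-99, 5]
Step 8 ('sub'): [-104]
Step 9 ('neg'): [104]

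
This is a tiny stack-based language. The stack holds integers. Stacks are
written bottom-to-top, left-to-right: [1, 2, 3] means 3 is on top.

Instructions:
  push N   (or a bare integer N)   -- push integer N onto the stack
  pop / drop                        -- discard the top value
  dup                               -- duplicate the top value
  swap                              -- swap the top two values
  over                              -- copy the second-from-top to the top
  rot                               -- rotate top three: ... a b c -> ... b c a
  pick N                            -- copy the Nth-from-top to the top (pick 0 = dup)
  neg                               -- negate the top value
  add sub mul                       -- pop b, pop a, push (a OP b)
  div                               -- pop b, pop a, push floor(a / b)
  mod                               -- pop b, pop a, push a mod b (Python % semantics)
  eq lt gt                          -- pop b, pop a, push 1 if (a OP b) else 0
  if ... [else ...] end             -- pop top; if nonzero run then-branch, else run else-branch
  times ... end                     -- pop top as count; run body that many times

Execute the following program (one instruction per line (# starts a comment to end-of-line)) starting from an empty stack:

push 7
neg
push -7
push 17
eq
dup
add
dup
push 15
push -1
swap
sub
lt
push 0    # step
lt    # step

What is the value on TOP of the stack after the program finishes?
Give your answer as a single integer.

Answer: 0

Derivation:
After 'push 7': [7]
After 'neg': [-7]
After 'push -7': [-7, -7]
After 'push 17': [-7, -7, 17]
After 'eq': [-7, 0]
After 'dup': [-7, 0, 0]
After 'add': [-7, 0]
After 'dup': [-7, 0, 0]
After 'push 15': [-7, 0, 0, 15]
After 'push -1': [-7, 0, 0, 15, -1]
After 'swap': [-7, 0, 0, -1, 15]
After 'sub': [-7, 0, 0, -16]
After 'lt': [-7, 0, 0]
After 'push 0': [-7, 0, 0, 0]
After 'lt': [-7, 0, 0]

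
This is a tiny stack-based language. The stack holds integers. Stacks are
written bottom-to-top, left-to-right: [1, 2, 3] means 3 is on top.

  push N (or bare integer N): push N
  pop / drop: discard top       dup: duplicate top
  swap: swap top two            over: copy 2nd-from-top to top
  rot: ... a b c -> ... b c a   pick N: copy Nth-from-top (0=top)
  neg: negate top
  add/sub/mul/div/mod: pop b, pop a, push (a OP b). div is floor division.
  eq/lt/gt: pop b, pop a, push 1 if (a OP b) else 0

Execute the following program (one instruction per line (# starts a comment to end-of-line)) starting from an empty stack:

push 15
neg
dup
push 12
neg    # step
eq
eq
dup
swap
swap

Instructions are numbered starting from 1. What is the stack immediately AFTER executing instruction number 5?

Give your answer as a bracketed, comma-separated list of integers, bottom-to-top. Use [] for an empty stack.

Step 1 ('push 15'): [15]
Step 2 ('neg'): [-15]
Step 3 ('dup'): [-15, -15]
Step 4 ('push 12'): [-15, -15, 12]
Step 5 ('neg'): [-15, -15, -12]

Answer: [-15, -15, -12]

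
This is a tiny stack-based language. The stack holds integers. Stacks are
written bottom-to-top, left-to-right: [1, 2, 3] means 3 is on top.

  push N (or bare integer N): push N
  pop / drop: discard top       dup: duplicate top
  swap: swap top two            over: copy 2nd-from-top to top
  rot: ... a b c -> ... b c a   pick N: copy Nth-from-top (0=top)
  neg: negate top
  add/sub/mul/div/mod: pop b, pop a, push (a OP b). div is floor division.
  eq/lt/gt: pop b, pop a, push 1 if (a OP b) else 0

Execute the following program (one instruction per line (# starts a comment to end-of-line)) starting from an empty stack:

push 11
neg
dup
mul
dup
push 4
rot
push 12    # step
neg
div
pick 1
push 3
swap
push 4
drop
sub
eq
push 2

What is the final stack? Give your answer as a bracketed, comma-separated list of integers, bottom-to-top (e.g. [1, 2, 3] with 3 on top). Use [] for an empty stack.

Answer: [121, 4, 0, 2]

Derivation:
After 'push 11': [11]
After 'neg': [-11]
After 'dup': [-11, -11]
After 'mul': [121]
After 'dup': [121, 121]
After 'push 4': [121, 121, 4]
After 'rot': [121, 4, 121]
After 'push 12': [121, 4, 121, 12]
After 'neg': [121, 4, 121, -12]
After 'div': [121, 4, -11]
After 'pick 1': [121, 4, -11, 4]
After 'push 3': [121, 4, -11, 4, 3]
After 'swap': [121, 4, -11, 3, 4]
After 'push 4': [121, 4, -11, 3, 4, 4]
After 'drop': [121, 4, -11, 3, 4]
After 'sub': [121, 4, -11, -1]
After 'eq': [121, 4, 0]
After 'push 2': [121, 4, 0, 2]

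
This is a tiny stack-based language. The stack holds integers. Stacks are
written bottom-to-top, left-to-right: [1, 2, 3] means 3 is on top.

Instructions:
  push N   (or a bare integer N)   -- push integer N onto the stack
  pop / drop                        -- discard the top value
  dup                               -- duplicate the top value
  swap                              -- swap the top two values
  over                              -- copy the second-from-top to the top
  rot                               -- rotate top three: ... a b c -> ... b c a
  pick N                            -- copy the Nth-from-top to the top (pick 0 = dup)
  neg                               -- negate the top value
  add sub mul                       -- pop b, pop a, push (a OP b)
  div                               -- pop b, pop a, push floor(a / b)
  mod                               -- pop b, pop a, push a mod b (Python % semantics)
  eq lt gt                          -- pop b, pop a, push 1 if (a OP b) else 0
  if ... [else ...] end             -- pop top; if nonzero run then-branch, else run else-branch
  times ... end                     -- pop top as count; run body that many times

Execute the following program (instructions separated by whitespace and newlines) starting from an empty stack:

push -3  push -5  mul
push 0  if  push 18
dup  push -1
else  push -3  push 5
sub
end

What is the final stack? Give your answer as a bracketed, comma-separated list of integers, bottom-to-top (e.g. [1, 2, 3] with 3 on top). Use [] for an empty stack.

Answer: [15, -8]

Derivation:
After 'push -3': [-3]
After 'push -5': [-3, -5]
After 'mul': [15]
After 'push 0': [15, 0]
After 'if': [15]
After 'push -3': [15, -3]
After 'push 5': [15, -3, 5]
After 'sub': [15, -8]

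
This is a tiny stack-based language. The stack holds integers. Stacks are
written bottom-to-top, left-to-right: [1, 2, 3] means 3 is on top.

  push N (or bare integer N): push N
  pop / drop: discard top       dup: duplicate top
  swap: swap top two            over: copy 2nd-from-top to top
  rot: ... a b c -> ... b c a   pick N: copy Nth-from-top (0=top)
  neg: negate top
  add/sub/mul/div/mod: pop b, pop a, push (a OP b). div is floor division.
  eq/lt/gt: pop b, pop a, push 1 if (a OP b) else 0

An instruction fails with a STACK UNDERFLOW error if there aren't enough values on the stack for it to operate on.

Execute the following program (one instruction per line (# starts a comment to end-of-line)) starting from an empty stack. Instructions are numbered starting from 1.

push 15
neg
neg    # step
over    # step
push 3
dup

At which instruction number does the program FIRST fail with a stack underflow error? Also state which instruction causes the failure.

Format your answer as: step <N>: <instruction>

Step 1 ('push 15'): stack = [15], depth = 1
Step 2 ('neg'): stack = [-15], depth = 1
Step 3 ('neg'): stack = [15], depth = 1
Step 4 ('over'): needs 2 value(s) but depth is 1 — STACK UNDERFLOW

Answer: step 4: over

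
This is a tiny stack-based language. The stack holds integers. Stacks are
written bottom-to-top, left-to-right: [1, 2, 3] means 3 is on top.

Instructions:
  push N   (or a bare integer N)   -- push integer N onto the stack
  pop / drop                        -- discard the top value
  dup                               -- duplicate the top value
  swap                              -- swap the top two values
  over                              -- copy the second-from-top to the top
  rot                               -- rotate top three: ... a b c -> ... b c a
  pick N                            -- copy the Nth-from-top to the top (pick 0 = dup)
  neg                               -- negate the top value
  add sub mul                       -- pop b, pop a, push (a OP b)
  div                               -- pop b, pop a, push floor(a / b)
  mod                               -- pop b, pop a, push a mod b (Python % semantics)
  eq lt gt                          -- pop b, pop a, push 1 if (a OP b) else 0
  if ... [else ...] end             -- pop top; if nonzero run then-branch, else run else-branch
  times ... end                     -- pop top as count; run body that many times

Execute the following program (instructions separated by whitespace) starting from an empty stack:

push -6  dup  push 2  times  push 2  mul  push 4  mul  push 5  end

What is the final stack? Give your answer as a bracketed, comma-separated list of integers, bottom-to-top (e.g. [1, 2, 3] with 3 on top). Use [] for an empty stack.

Answer: [-6, -48, 40, 5]

Derivation:
After 'push -6': [-6]
After 'dup': [-6, -6]
After 'push 2': [-6, -6, 2]
After 'times': [-6, -6]
After 'push 2': [-6, -6, 2]
After 'mul': [-6, -12]
After 'push 4': [-6, -12, 4]
After 'mul': [-6, -48]
After 'push 5': [-6, -48, 5]
After 'push 2': [-6, -48, 5, 2]
After 'mul': [-6, -48, 10]
After 'push 4': [-6, -48, 10, 4]
After 'mul': [-6, -48, 40]
After 'push 5': [-6, -48, 40, 5]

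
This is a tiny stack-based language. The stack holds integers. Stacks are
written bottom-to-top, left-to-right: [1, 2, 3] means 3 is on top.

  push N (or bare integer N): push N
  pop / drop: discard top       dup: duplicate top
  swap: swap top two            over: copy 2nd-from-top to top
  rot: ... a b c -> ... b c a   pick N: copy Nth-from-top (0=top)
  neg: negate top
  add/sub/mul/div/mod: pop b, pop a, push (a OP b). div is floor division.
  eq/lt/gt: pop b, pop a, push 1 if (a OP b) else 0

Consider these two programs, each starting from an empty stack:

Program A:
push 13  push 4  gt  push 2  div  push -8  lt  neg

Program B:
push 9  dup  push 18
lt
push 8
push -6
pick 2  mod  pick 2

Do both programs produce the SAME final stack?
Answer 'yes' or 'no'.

Answer: no

Derivation:
Program A trace:
  After 'push 13': [13]
  After 'push 4': [13, 4]
  After 'gt': [1]
  After 'push 2': [1, 2]
  After 'div': [0]
  After 'push -8': [0, -8]
  After 'lt': [0]
  After 'neg': [0]
Program A final stack: [0]

Program B trace:
  After 'push 9': [9]
  After 'dup': [9, 9]
  After 'push 18': [9, 9, 18]
  After 'lt': [9, 1]
  After 'push 8': [9, 1, 8]
  After 'push -6': [9, 1, 8, -6]
  After 'pick 2': [9, 1, 8, -6, 1]
  After 'mod': [9, 1, 8, 0]
  After 'pick 2': [9, 1, 8, 0, 1]
Program B final stack: [9, 1, 8, 0, 1]
Same: no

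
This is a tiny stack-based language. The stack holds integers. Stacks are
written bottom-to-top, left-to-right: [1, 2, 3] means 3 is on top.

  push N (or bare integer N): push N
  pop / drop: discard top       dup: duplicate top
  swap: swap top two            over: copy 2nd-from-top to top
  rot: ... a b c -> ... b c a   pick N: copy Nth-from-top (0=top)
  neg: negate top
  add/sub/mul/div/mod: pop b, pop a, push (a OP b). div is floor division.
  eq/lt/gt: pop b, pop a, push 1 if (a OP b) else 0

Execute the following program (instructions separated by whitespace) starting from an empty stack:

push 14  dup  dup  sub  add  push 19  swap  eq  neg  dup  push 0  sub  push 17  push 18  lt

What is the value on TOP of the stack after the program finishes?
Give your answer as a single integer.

Answer: 1

Derivation:
After 'push 14': [14]
After 'dup': [14, 14]
After 'dup': [14, 14, 14]
After 'sub': [14, 0]
After 'add': [14]
After 'push 19': [14, 19]
After 'swap': [19, 14]
After 'eq': [0]
After 'neg': [0]
After 'dup': [0, 0]
After 'push 0': [0, 0, 0]
After 'sub': [0, 0]
After 'push 17': [0, 0, 17]
After 'push 18': [0, 0, 17, 18]
After 'lt': [0, 0, 1]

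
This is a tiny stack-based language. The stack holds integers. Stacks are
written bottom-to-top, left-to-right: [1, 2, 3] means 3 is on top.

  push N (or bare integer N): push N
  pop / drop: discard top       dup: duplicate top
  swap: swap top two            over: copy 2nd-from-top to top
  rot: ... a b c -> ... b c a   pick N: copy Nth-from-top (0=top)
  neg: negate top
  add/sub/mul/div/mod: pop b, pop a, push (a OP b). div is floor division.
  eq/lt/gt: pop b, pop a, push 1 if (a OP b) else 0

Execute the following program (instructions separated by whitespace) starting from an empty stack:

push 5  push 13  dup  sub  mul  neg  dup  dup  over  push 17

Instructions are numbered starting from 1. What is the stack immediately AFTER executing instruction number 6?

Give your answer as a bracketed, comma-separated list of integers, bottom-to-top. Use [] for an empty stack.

Step 1 ('push 5'): [5]
Step 2 ('push 13'): [5, 13]
Step 3 ('dup'): [5, 13, 13]
Step 4 ('sub'): [5, 0]
Step 5 ('mul'): [0]
Step 6 ('neg'): [0]

Answer: [0]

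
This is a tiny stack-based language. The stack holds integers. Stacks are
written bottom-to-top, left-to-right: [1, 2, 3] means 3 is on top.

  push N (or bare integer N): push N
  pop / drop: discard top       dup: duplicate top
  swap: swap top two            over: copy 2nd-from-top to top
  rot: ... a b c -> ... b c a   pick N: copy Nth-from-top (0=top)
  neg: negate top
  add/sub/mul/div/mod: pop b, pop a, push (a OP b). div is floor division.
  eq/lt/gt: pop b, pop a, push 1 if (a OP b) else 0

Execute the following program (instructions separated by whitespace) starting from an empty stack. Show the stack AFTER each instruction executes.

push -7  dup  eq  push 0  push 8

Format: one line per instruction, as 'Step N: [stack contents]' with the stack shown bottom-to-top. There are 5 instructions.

Step 1: [-7]
Step 2: [-7, -7]
Step 3: [1]
Step 4: [1, 0]
Step 5: [1, 0, 8]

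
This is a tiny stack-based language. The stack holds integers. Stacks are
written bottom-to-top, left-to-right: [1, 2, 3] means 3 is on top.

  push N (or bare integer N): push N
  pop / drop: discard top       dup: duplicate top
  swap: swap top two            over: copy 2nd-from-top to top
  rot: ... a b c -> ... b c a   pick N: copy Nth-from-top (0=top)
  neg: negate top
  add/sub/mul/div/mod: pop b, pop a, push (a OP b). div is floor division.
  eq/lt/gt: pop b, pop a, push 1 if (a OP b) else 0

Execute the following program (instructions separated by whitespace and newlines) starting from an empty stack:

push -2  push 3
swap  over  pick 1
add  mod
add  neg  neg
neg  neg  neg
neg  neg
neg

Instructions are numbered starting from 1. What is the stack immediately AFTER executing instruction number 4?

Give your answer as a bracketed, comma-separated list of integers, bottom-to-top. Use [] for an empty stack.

Answer: [3, -2, 3]

Derivation:
Step 1 ('push -2'): [-2]
Step 2 ('push 3'): [-2, 3]
Step 3 ('swap'): [3, -2]
Step 4 ('over'): [3, -2, 3]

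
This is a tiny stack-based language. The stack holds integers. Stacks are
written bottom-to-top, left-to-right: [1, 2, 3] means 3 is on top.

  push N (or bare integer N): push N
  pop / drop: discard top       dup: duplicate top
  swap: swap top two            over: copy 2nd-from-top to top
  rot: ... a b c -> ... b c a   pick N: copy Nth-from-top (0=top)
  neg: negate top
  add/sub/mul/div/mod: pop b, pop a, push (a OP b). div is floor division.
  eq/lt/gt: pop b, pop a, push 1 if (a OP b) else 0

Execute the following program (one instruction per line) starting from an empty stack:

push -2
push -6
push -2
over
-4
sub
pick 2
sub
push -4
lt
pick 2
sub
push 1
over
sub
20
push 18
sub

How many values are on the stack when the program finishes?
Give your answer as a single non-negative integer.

Answer: 6

Derivation:
After 'push -2': stack = [-2] (depth 1)
After 'push -6': stack = [-2, -6] (depth 2)
After 'push -2': stack = [-2, -6, -2] (depth 3)
After 'over': stack = [-2, -6, -2, -6] (depth 4)
After 'push -4': stack = [-2, -6, -2, -6, -4] (depth 5)
After 'sub': stack = [-2, -6, -2, -2] (depth 4)
After 'pick 2': stack = [-2, -6, -2, -2, -6] (depth 5)
After 'sub': stack = [-2, -6, -2, 4] (depth 4)
After 'push -4': stack = [-2, -6, -2, 4, -4] (depth 5)
After 'lt': stack = [-2, -6, -2, 0] (depth 4)
After 'pick 2': stack = [-2, -6, -2, 0, -6] (depth 5)
After 'sub': stack = [-2, -6, -2, 6] (depth 4)
After 'push 1': stack = [-2, -6, -2, 6, 1] (depth 5)
After 'over': stack = [-2, -6, -2, 6, 1, 6] (depth 6)
After 'sub': stack = [-2, -6, -2, 6, -5] (depth 5)
After 'push 20': stack = [-2, -6, -2, 6, -5, 20] (depth 6)
After 'push 18': stack = [-2, -6, -2, 6, -5, 20, 18] (depth 7)
After 'sub': stack = [-2, -6, -2, 6, -5, 2] (depth 6)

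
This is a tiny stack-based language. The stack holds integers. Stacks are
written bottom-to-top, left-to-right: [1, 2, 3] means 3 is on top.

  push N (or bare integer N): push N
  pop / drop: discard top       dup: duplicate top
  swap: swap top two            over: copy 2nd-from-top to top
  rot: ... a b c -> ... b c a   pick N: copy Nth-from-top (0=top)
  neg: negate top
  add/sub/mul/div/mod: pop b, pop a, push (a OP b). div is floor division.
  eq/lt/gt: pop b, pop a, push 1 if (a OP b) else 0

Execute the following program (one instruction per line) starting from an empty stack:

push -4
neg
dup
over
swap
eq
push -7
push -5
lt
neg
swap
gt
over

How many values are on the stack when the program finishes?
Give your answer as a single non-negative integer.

Answer: 3

Derivation:
After 'push -4': stack = [-4] (depth 1)
After 'neg': stack = [4] (depth 1)
After 'dup': stack = [4, 4] (depth 2)
After 'over': stack = [4, 4, 4] (depth 3)
After 'swap': stack = [4, 4, 4] (depth 3)
After 'eq': stack = [4, 1] (depth 2)
After 'push -7': stack = [4, 1, -7] (depth 3)
After 'push -5': stack = [4, 1, -7, -5] (depth 4)
After 'lt': stack = [4, 1, 1] (depth 3)
After 'neg': stack = [4, 1, -1] (depth 3)
After 'swap': stack = [4, -1, 1] (depth 3)
After 'gt': stack = [4, 0] (depth 2)
After 'over': stack = [4, 0, 4] (depth 3)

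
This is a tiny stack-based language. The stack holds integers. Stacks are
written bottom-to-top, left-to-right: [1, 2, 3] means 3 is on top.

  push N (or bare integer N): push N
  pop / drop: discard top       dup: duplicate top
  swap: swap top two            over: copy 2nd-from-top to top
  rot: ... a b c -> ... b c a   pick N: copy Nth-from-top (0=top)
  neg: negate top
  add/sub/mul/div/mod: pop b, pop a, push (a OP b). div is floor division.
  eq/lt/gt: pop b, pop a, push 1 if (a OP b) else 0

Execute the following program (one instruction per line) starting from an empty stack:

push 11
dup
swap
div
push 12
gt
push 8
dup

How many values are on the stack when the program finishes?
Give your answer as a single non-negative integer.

After 'push 11': stack = [11] (depth 1)
After 'dup': stack = [11, 11] (depth 2)
After 'swap': stack = [11, 11] (depth 2)
After 'div': stack = [1] (depth 1)
After 'push 12': stack = [1, 12] (depth 2)
After 'gt': stack = [0] (depth 1)
After 'push 8': stack = [0, 8] (depth 2)
After 'dup': stack = [0, 8, 8] (depth 3)

Answer: 3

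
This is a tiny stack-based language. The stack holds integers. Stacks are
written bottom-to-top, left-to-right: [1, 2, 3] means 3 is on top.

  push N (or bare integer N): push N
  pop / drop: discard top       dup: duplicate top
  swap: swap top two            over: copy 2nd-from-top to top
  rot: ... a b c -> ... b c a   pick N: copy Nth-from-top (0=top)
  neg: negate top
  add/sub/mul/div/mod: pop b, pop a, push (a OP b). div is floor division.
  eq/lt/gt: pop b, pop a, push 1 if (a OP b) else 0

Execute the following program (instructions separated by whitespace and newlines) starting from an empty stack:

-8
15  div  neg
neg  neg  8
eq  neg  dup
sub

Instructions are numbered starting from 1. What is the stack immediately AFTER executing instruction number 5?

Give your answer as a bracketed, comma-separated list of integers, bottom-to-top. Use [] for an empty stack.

Answer: [-1]

Derivation:
Step 1 ('-8'): [-8]
Step 2 ('15'): [-8, 15]
Step 3 ('div'): [-1]
Step 4 ('neg'): [1]
Step 5 ('neg'): [-1]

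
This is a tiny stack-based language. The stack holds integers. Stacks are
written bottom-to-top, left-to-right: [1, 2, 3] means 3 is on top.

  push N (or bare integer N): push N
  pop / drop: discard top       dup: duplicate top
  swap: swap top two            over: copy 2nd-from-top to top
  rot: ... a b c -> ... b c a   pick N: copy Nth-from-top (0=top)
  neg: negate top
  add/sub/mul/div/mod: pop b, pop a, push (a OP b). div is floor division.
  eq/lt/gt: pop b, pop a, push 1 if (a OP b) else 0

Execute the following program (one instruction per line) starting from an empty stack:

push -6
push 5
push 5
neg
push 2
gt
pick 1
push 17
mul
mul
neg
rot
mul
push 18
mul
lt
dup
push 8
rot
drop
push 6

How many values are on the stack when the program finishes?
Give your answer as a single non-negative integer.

Answer: 3

Derivation:
After 'push -6': stack = [-6] (depth 1)
After 'push 5': stack = [-6, 5] (depth 2)
After 'push 5': stack = [-6, 5, 5] (depth 3)
After 'neg': stack = [-6, 5, -5] (depth 3)
After 'push 2': stack = [-6, 5, -5, 2] (depth 4)
After 'gt': stack = [-6, 5, 0] (depth 3)
After 'pick 1': stack = [-6, 5, 0, 5] (depth 4)
After 'push 17': stack = [-6, 5, 0, 5, 17] (depth 5)
After 'mul': stack = [-6, 5, 0, 85] (depth 4)
After 'mul': stack = [-6, 5, 0] (depth 3)
  ...
After 'rot': stack = [5, 0, -6] (depth 3)
After 'mul': stack = [5, 0] (depth 2)
After 'push 18': stack = [5, 0, 18] (depth 3)
After 'mul': stack = [5, 0] (depth 2)
After 'lt': stack = [0] (depth 1)
After 'dup': stack = [0, 0] (depth 2)
After 'push 8': stack = [0, 0, 8] (depth 3)
After 'rot': stack = [0, 8, 0] (depth 3)
After 'drop': stack = [0, 8] (depth 2)
After 'push 6': stack = [0, 8, 6] (depth 3)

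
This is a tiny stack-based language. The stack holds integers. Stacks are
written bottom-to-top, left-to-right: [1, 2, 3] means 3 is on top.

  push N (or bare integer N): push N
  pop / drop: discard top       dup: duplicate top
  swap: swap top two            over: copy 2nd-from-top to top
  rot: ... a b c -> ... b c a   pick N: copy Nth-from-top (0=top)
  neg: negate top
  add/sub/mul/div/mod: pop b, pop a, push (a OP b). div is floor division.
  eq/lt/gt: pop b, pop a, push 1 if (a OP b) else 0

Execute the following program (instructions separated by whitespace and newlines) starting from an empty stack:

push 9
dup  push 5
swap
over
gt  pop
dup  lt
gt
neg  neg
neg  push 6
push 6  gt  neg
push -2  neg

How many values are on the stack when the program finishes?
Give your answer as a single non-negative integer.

Answer: 3

Derivation:
After 'push 9': stack = [9] (depth 1)
After 'dup': stack = [9, 9] (depth 2)
After 'push 5': stack = [9, 9, 5] (depth 3)
After 'swap': stack = [9, 5, 9] (depth 3)
After 'over': stack = [9, 5, 9, 5] (depth 4)
After 'gt': stack = [9, 5, 1] (depth 3)
After 'pop': stack = [9, 5] (depth 2)
After 'dup': stack = [9, 5, 5] (depth 3)
After 'lt': stack = [9, 0] (depth 2)
After 'gt': stack = [1] (depth 1)
After 'neg': stack = [-1] (depth 1)
After 'neg': stack = [1] (depth 1)
After 'neg': stack = [-1] (depth 1)
After 'push 6': stack = [-1, 6] (depth 2)
After 'push 6': stack = [-1, 6, 6] (depth 3)
After 'gt': stack = [-1, 0] (depth 2)
After 'neg': stack = [-1, 0] (depth 2)
After 'push -2': stack = [-1, 0, -2] (depth 3)
After 'neg': stack = [-1, 0, 2] (depth 3)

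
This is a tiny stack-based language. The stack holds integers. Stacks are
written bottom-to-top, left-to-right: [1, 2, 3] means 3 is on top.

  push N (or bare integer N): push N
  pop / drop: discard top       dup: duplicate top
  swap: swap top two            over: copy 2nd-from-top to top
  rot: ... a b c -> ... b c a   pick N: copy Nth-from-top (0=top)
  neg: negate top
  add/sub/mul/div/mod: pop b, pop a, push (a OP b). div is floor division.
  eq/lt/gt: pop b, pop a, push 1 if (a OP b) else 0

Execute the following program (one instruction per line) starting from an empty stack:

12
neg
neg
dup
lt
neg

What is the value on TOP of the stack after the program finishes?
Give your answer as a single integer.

Answer: 0

Derivation:
After 'push 12': [12]
After 'neg': [-12]
After 'neg': [12]
After 'dup': [12, 12]
After 'lt': [0]
After 'neg': [0]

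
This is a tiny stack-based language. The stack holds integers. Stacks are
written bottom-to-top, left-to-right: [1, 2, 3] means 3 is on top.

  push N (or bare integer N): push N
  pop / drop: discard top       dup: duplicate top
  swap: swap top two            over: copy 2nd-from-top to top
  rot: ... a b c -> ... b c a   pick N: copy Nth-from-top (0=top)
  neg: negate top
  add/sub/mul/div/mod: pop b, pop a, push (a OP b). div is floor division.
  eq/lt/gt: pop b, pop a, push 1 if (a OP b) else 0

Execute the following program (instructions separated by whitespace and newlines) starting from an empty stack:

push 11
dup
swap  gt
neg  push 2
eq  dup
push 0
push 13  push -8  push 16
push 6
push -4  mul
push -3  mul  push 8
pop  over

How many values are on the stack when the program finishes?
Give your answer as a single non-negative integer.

Answer: 8

Derivation:
After 'push 11': stack = [11] (depth 1)
After 'dup': stack = [11, 11] (depth 2)
After 'swap': stack = [11, 11] (depth 2)
After 'gt': stack = [0] (depth 1)
After 'neg': stack = [0] (depth 1)
After 'push 2': stack = [0, 2] (depth 2)
After 'eq': stack = [0] (depth 1)
After 'dup': stack = [0, 0] (depth 2)
After 'push 0': stack = [0, 0, 0] (depth 3)
After 'push 13': stack = [0, 0, 0, 13] (depth 4)
After 'push -8': stack = [0, 0, 0, 13, -8] (depth 5)
After 'push 16': stack = [0, 0, 0, 13, -8, 16] (depth 6)
After 'push 6': stack = [0, 0, 0, 13, -8, 16, 6] (depth 7)
After 'push -4': stack = [0, 0, 0, 13, -8, 16, 6, -4] (depth 8)
After 'mul': stack = [0, 0, 0, 13, -8, 16, -24] (depth 7)
After 'push -3': stack = [0, 0, 0, 13, -8, 16, -24, -3] (depth 8)
After 'mul': stack = [0, 0, 0, 13, -8, 16, 72] (depth 7)
After 'push 8': stack = [0, 0, 0, 13, -8, 16, 72, 8] (depth 8)
After 'pop': stack = [0, 0, 0, 13, -8, 16, 72] (depth 7)
After 'over': stack = [0, 0, 0, 13, -8, 16, 72, 16] (depth 8)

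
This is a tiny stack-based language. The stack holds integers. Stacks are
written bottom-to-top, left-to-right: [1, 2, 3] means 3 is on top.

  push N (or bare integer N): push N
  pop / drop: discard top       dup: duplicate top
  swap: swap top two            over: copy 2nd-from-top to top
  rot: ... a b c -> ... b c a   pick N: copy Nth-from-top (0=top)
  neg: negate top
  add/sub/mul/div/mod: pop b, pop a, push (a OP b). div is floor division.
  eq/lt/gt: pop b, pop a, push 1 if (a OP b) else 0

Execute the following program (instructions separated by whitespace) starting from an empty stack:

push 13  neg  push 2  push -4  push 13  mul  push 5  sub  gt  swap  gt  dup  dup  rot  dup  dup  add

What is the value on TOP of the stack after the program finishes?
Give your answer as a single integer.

Answer: 2

Derivation:
After 'push 13': [13]
After 'neg': [-13]
After 'push 2': [-13, 2]
After 'push -4': [-13, 2, -4]
After 'push 13': [-13, 2, -4, 13]
After 'mul': [-13, 2, -52]
After 'push 5': [-13, 2, -52, 5]
After 'sub': [-13, 2, -57]
After 'gt': [-13, 1]
After 'swap': [1, -13]
After 'gt': [1]
After 'dup': [1, 1]
After 'dup': [1, 1, 1]
After 'rot': [1, 1, 1]
After 'dup': [1, 1, 1, 1]
After 'dup': [1, 1, 1, 1, 1]
After 'add': [1, 1, 1, 2]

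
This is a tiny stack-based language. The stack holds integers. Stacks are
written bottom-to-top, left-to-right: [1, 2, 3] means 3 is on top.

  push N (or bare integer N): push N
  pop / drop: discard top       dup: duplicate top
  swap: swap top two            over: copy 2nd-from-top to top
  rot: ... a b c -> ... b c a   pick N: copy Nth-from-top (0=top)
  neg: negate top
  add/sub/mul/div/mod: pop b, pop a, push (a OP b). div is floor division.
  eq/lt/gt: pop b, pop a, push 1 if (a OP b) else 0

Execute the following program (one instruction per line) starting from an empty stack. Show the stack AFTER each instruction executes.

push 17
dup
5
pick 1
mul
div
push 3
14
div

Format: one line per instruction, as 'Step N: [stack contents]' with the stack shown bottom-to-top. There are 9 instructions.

Step 1: [17]
Step 2: [17, 17]
Step 3: [17, 17, 5]
Step 4: [17, 17, 5, 17]
Step 5: [17, 17, 85]
Step 6: [17, 0]
Step 7: [17, 0, 3]
Step 8: [17, 0, 3, 14]
Step 9: [17, 0, 0]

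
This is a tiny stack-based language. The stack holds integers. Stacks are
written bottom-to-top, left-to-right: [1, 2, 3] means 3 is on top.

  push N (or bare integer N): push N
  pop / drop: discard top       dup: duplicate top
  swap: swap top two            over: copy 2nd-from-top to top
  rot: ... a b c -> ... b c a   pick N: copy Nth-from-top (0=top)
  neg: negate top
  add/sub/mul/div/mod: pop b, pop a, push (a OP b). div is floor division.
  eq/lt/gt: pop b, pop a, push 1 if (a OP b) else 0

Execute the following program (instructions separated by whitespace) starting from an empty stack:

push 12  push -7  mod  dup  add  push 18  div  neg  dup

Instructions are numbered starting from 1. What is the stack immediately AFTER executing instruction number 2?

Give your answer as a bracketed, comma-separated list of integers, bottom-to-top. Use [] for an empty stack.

Answer: [12, -7]

Derivation:
Step 1 ('push 12'): [12]
Step 2 ('push -7'): [12, -7]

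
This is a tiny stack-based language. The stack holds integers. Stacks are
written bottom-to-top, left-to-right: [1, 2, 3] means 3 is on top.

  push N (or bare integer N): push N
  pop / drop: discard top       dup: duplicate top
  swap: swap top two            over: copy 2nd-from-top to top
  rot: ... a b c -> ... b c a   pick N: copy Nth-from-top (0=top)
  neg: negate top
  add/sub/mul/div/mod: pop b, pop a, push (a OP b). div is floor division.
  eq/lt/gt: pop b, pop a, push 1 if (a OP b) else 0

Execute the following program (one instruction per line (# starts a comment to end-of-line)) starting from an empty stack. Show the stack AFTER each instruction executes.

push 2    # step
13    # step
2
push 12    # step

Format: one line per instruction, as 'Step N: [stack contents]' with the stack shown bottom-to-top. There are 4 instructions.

Step 1: [2]
Step 2: [2, 13]
Step 3: [2, 13, 2]
Step 4: [2, 13, 2, 12]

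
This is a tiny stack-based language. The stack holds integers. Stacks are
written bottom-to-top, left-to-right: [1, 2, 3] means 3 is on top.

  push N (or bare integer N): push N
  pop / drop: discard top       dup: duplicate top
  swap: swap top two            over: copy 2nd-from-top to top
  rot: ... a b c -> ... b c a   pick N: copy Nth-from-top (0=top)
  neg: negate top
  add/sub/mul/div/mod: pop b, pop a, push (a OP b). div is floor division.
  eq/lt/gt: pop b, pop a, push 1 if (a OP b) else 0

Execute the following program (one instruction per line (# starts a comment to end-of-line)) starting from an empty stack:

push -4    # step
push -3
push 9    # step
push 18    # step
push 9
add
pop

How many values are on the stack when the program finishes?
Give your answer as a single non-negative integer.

After 'push -4': stack = [-4] (depth 1)
After 'push -3': stack = [-4, -3] (depth 2)
After 'push 9': stack = [-4, -3, 9] (depth 3)
After 'push 18': stack = [-4, -3, 9, 18] (depth 4)
After 'push 9': stack = [-4, -3, 9, 18, 9] (depth 5)
After 'add': stack = [-4, -3, 9, 27] (depth 4)
After 'pop': stack = [-4, -3, 9] (depth 3)

Answer: 3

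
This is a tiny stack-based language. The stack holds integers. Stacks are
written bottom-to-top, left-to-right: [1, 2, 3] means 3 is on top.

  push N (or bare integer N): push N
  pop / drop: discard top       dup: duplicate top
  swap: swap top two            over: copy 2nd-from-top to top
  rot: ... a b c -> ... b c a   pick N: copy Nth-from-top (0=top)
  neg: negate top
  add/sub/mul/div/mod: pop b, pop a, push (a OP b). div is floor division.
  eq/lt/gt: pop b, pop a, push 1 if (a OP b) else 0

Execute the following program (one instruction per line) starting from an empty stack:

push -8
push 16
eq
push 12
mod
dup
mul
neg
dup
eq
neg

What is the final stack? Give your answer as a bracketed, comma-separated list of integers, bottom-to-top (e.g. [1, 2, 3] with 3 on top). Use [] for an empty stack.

Answer: [-1]

Derivation:
After 'push -8': [-8]
After 'push 16': [-8, 16]
After 'eq': [0]
After 'push 12': [0, 12]
After 'mod': [0]
After 'dup': [0, 0]
After 'mul': [0]
After 'neg': [0]
After 'dup': [0, 0]
After 'eq': [1]
After 'neg': [-1]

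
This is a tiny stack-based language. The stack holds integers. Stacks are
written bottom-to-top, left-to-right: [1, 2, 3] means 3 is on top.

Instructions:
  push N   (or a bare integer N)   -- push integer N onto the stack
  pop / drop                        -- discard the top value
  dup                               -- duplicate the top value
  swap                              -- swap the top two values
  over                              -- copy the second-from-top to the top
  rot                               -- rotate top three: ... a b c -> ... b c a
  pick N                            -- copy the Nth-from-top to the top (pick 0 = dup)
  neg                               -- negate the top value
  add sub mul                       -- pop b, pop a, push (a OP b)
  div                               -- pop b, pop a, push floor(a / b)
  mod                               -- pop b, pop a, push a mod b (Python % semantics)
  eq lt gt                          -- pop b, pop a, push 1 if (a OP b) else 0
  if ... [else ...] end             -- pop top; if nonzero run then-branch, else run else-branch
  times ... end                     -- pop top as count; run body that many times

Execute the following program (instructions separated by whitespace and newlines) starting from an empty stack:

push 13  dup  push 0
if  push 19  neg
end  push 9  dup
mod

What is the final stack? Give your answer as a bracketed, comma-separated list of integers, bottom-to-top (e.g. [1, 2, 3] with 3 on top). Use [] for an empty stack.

After 'push 13': [13]
After 'dup': [13, 13]
After 'push 0': [13, 13, 0]
After 'if': [13, 13]
After 'push 9': [13, 13, 9]
After 'dup': [13, 13, 9, 9]
After 'mod': [13, 13, 0]

Answer: [13, 13, 0]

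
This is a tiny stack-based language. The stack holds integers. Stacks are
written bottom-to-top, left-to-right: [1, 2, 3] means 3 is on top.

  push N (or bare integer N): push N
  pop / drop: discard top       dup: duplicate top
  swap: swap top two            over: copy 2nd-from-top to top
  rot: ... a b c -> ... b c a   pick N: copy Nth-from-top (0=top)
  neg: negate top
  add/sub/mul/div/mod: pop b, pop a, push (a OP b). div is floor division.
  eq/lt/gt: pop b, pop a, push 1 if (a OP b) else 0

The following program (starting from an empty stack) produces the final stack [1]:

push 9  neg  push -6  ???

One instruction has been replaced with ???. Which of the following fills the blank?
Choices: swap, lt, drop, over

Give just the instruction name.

Stack before ???: [-9, -6]
Stack after ???:  [1]
Checking each choice:
  swap: produces [-6, -9]
  lt: MATCH
  drop: produces [-9]
  over: produces [-9, -6, -9]


Answer: lt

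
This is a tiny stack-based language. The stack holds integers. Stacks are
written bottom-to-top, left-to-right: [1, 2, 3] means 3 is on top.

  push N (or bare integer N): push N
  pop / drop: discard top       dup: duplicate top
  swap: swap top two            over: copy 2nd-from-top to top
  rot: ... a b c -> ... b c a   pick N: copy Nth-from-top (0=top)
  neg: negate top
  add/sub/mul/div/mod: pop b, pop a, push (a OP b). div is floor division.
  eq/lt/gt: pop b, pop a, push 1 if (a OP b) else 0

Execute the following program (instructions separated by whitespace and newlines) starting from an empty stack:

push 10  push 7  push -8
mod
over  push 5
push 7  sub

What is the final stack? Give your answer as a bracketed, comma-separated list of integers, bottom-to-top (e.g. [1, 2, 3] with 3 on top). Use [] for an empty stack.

Answer: [10, -1, 10, -2]

Derivation:
After 'push 10': [10]
After 'push 7': [10, 7]
After 'push -8': [10, 7, -8]
After 'mod': [10, -1]
After 'over': [10, -1, 10]
After 'push 5': [10, -1, 10, 5]
After 'push 7': [10, -1, 10, 5, 7]
After 'sub': [10, -1, 10, -2]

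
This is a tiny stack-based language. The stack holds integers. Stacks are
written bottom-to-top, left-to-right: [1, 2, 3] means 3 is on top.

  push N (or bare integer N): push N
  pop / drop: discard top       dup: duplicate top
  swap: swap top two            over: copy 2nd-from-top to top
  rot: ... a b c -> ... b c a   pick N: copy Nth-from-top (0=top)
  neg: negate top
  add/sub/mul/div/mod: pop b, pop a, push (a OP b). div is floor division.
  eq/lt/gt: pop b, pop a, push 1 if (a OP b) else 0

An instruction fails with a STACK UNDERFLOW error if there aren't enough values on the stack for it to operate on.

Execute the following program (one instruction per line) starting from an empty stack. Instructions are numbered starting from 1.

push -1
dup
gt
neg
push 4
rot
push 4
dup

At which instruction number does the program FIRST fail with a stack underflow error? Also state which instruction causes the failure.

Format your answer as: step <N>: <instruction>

Step 1 ('push -1'): stack = [-1], depth = 1
Step 2 ('dup'): stack = [-1, -1], depth = 2
Step 3 ('gt'): stack = [0], depth = 1
Step 4 ('neg'): stack = [0], depth = 1
Step 5 ('push 4'): stack = [0, 4], depth = 2
Step 6 ('rot'): needs 3 value(s) but depth is 2 — STACK UNDERFLOW

Answer: step 6: rot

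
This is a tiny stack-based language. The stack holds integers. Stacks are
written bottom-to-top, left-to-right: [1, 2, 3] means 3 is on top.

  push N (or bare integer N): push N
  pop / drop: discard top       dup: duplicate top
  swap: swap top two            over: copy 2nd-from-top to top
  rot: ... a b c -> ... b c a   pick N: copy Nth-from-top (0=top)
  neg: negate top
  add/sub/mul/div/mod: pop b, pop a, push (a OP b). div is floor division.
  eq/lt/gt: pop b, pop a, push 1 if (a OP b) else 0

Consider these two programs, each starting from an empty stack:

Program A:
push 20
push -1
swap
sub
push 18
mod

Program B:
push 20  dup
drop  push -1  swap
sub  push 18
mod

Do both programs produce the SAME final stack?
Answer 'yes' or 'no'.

Program A trace:
  After 'push 20': [20]
  After 'push -1': [20, -1]
  After 'swap': [-1, 20]
  After 'sub': [-21]
  After 'push 18': [-21, 18]
  After 'mod': [15]
Program A final stack: [15]

Program B trace:
  After 'push 20': [20]
  After 'dup': [20, 20]
  After 'drop': [20]
  After 'push -1': [20, -1]
  After 'swap': [-1, 20]
  After 'sub': [-21]
  After 'push 18': [-21, 18]
  After 'mod': [15]
Program B final stack: [15]
Same: yes

Answer: yes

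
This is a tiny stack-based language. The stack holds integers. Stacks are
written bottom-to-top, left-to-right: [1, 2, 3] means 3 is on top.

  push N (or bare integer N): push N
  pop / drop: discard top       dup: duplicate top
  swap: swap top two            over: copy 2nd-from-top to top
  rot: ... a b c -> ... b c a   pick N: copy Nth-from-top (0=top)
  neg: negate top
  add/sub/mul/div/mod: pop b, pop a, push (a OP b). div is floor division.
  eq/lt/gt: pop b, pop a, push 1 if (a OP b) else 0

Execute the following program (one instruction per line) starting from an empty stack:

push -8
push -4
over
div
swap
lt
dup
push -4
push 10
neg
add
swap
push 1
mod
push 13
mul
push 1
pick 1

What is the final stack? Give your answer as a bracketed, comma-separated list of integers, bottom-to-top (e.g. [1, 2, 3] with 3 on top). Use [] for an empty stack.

After 'push -8': [-8]
After 'push -4': [-8, -4]
After 'over': [-8, -4, -8]
After 'div': [-8, 0]
After 'swap': [0, -8]
After 'lt': [0]
After 'dup': [0, 0]
After 'push -4': [0, 0, -4]
After 'push 10': [0, 0, -4, 10]
After 'neg': [0, 0, -4, -10]
After 'add': [0, 0, -14]
After 'swap': [0, -14, 0]
After 'push 1': [0, -14, 0, 1]
After 'mod': [0, -14, 0]
After 'push 13': [0, -14, 0, 13]
After 'mul': [0, -14, 0]
After 'push 1': [0, -14, 0, 1]
After 'pick 1': [0, -14, 0, 1, 0]

Answer: [0, -14, 0, 1, 0]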